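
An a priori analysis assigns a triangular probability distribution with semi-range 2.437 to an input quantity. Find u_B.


u_B = half_width / sqrt(6)
u_B = 2.437 / 2.4494897
u_B = 0.9949

0.9949


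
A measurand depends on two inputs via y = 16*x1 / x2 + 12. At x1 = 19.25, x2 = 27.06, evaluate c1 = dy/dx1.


y = 16*x1 / x2 + 12
dy/dx1 = 16/x2
Evaluate at x2 = 27.06: c1 = 16 / 27.06
c1 = 0.5913

0.5913


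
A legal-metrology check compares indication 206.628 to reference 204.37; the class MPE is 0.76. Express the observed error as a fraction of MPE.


e = indication - reference = 206.628 - 204.37 = 2.2580
|e| = 2.2580
ratio = |e| / MPE = 2.2580 / 0.76
ratio = 2.9711

2.9711


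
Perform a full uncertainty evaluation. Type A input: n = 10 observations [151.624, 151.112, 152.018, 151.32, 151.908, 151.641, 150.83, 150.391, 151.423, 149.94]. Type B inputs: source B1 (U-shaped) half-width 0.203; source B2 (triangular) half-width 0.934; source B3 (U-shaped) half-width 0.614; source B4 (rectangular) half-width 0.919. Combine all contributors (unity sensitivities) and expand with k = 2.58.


mean = (151.624 + 151.112 + 152.018 + 151.32 + 151.908 + 151.641 + 150.83 + 150.391 + 151.423 + 149.94) / 10 = 151.2207
s = sqrt(sum((x - mean)^2)/(n-1)) = 0.66593411
u_A = s / sqrt(n) = 0.66593411 / sqrt(10) = 0.21058686
u_B1 = 0.203 / sqrt(2) = 0.14354268
u_B2 = 0.934 / sqrt(6) = 0.3813039
u_B3 = 0.614 / sqrt(2) = 0.43416356
u_B4 = 0.919 / sqrt(3) = 0.5305849
uc = sqrt(0.21058686^2 + 0.14354268^2 + 0.3813039^2 + 0.43416356^2 + 0.5305849^2) = 0.82484079
U = k * uc = 2.58 * 0.82484079
U = 2.1281

2.1281


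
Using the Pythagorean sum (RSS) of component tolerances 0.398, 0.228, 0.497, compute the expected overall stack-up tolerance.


RSS = sqrt(0.398^2 + 0.228^2 + 0.497^2)
= sqrt(0.457397)
= 0.6763

0.6763


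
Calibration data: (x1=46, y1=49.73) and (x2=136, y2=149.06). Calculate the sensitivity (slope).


slope = (y2 - y1) / (x2 - x1)
= (149.06 - 49.73) / (136 - 46)
= 99.3300 / 90
= 1.1037

1.1037


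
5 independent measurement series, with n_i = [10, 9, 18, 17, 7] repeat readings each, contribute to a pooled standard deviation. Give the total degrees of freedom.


nu = sum_i (n_i - 1)
nu = ((10 - 1) + (9 - 1) + (18 - 1) + (17 - 1) + (7 - 1))
nu = 9 + 8 + 17 + 16 + 6
nu = 56

56


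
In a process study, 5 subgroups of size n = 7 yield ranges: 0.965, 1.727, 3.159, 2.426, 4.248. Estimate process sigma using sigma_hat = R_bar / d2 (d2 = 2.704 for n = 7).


R_bar = (0.965 + 1.727 + 3.159 + 2.426 + 4.248) / 5
R_bar = 12.525 / 5 = 2.505
sigma_hat = R_bar / d2 = 2.505 / 2.704 = 0.9264

0.9264


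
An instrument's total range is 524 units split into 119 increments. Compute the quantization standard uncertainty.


resolution = range / divisions
resolution = 524 / 119 = 4.4033613
u_res = resolution / (2*sqrt(3))
u_res = 4.4033613 / 3.4641016
u_res = 1.2711

1.2711


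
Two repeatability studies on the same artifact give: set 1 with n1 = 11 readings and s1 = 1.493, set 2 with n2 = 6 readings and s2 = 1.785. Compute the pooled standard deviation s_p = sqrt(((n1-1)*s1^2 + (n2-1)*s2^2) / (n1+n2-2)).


s_p = sqrt(((n1-1)*s1^2 + (n2-1)*s2^2) / (n1+n2-2))
numerator = (11-1)*1.493^2 + (6-1)*1.785^2 = 22.29049 + 15.931125 = 38.221615
denominator = 11 + 6 - 2 = 15
s_p^2 = 38.221615 / 15 = 2.5481077
s_p = sqrt(2.5481077) = 1.5963

1.5963


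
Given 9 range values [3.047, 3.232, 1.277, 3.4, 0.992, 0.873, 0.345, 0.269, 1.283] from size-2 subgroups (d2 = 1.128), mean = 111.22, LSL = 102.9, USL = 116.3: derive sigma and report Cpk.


R_bar = (3.047 + 3.232 + 1.277 + 3.4 + 0.992 + 0.873 + 0.345 + 0.269 + 1.283) / 9 = 1.6353333
sigma = R_bar / d2 = 1.6353333 / 1.128 = 1.4497636
Cp = (USL - LSL)/(6*sigma) = (116.3 - 102.9)/(6*1.4497636) = 1.5405
Cpu = (116.3 - 111.22)/(3*1.4497636) = 1.1680
Cpl = (111.22 - 102.9)/(3*1.4497636) = 1.9130
Cpk = min(Cpu, Cpl) = 1.1680

1.1680


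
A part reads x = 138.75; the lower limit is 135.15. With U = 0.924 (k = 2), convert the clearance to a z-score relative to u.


u = U / k = 0.924 / 2 = 0.462
margin = |LSL - x| = |135.15 - 138.75| = 3.6
z = margin / u = 3.6 / 0.462
z = 7.7922

7.7922


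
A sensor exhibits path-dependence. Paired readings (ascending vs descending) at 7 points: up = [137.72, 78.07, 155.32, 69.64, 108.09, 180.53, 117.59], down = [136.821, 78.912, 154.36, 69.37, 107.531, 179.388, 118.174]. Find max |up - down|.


|137.72 - 136.821| = 0.8990
|78.07 - 78.912| = 0.8420
|155.32 - 154.36| = 0.9600
|69.64 - 69.37| = 0.2700
|108.09 - 107.531| = 0.5590
|180.53 - 179.388| = 1.1420
|117.59 - 118.174| = 0.5840
hysteresis = max(diffs) = 1.1420

1.1420


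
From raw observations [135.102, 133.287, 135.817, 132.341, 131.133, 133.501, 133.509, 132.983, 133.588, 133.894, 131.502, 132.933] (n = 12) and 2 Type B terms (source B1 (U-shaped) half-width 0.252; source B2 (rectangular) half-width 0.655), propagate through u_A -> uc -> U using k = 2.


mean = (135.102 + 133.287 + 135.817 + 132.341 + 131.133 + 133.501 + 133.509 + 132.983 + 133.588 + 133.894 + 131.502 + 132.933) / 12 = 133.2991667
s = sqrt(sum((x - mean)^2)/(n-1)) = 1.3206771
u_A = s / sqrt(n) = 1.3206771 / sqrt(12) = 0.38124664
u_B1 = 0.252 / sqrt(2) = 0.17819091
u_B2 = 0.655 / sqrt(3) = 0.37816443
uc = sqrt(0.38124664^2 + 0.17819091^2 + 0.37816443^2) = 0.56578206
U = k * uc = 2 * 0.56578206
U = 1.1316

1.1316


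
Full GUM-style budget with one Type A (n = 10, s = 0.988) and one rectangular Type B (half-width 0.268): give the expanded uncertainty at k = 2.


u_A = s / sqrt(n) = 0.988 / sqrt(10) = 0.31243303
u_B = half_width / sqrt(3) = 0.268 / sqrt(3) = 0.15472987
uc = sqrt(u_A^2 + u_B^2) = sqrt(0.31243303^2 + 0.15472987^2) = 0.34864843
U = k * uc = 2 * 0.34864843
U = 0.6973

0.6973


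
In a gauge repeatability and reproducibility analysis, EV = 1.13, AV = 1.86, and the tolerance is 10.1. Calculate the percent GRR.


GRR = sqrt(EV^2 + AV^2) = sqrt(1.13^2 + 1.86^2) = 2.1763502
%GRR = GRR / tol * 100 = 2.1763502 / 10.1 * 100
%GRR = 21.5480

21.5480


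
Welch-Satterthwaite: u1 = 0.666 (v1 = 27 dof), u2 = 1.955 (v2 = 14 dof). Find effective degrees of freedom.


uc = sqrt(u1^2 + u2^2) = sqrt(0.666^2 + 1.955^2) = 2.0653283
v_eff = uc^4 / (u1^4/v1 + u2^4/v2)
= 2.0653283^4 / (0.666^4/27 + 1.955^4/14)
= 18.195181 / 1.0507064
v_eff = 17.3171

17.3171


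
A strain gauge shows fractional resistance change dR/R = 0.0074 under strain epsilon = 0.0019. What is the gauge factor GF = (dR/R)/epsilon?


GF = (dR/R) / epsilon
= 0.0074 / 0.0019
= 3.8947

3.8947


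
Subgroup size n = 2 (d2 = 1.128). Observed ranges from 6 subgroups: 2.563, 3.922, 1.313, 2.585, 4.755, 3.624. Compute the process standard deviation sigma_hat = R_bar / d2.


R_bar = (2.563 + 3.922 + 1.313 + 2.585 + 4.755 + 3.624) / 6
R_bar = 18.762 / 6 = 3.127
sigma_hat = R_bar / d2 = 3.127 / 1.128 = 2.7722

2.7722


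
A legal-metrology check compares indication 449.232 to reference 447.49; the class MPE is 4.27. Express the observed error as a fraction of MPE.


e = indication - reference = 449.232 - 447.49 = 1.7420
|e| = 1.7420
ratio = |e| / MPE = 1.7420 / 4.27
ratio = 0.4080

0.4080


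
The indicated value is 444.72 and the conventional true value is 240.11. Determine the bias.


Systematic error = measured - true
= 444.72 - 240.11
= 204.6100

204.6100


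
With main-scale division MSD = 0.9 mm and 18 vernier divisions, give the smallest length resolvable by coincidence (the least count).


LC = MSD / n_div
= 0.9 / 18
= 0.0500

0.0500


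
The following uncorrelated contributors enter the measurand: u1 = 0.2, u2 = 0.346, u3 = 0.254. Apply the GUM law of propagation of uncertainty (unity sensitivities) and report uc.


uc = sqrt(0.2^2 + 0.346^2 + 0.254^2)
uc = sqrt(0.224232)
uc = 0.4735

0.4735


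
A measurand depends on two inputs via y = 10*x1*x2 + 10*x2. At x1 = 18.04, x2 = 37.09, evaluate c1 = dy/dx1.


y = 10*x1*x2 + 10*x2
dy/dx1 = 10*x2
Evaluate at x2 = 37.09: c1 = 10 * 37.09
c1 = 370.9000

370.9000


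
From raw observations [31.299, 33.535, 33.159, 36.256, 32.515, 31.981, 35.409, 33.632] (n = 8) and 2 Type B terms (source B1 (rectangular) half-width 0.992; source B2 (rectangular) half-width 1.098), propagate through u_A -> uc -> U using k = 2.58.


mean = (31.299 + 33.535 + 33.159 + 36.256 + 32.515 + 31.981 + 35.409 + 33.632) / 8 = 33.47325
s = sqrt(sum((x - mean)^2)/(n-1)) = 1.6686611
u_A = s / sqrt(n) = 1.6686611 / sqrt(8) = 0.58996079
u_B1 = 0.992 / sqrt(3) = 0.57273147
u_B2 = 1.098 / sqrt(3) = 0.6339306
uc = sqrt(0.58996079^2 + 0.57273147^2 + 0.6339306^2) = 1.0382404
U = k * uc = 2.58 * 1.0382404
U = 2.6787

2.6787


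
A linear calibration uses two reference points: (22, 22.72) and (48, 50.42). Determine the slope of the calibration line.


slope = (y2 - y1) / (x2 - x1)
= (50.42 - 22.72) / (48 - 22)
= 27.7000 / 26
= 1.0654

1.0654


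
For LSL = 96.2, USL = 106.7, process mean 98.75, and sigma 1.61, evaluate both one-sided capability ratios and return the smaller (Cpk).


Cpu = (USL - mean) / (3*sigma) = (106.7 - 98.75) / (3*1.61) = 1.6460
Cpl = (mean - LSL) / (3*sigma) = (98.75 - 96.2) / (3*1.61) = 0.5280
Cpk = min(Cpu, Cpl) = 0.5280

0.5280


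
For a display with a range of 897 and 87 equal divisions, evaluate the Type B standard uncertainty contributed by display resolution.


resolution = range / divisions
resolution = 897 / 87 = 10.310345
u_res = resolution / (2*sqrt(3))
u_res = 10.310345 / 3.4641016
u_res = 2.9763

2.9763


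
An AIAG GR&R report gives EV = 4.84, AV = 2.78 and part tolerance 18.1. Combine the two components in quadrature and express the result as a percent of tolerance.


GRR = sqrt(EV^2 + AV^2) = sqrt(4.84^2 + 2.78^2) = 5.5815768
%GRR = GRR / tol * 100 = 5.5815768 / 18.1 * 100
%GRR = 30.8374

30.8374


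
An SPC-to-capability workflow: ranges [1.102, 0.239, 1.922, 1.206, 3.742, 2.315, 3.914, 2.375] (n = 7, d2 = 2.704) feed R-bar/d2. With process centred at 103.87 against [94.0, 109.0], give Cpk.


R_bar = (1.102 + 0.239 + 1.922 + 1.206 + 3.742 + 2.315 + 3.914 + 2.375) / 8 = 2.101875
sigma = R_bar / d2 = 2.101875 / 2.704 = 0.77732064
Cp = (USL - LSL)/(6*sigma) = (109.0 - 94.0)/(6*0.77732064) = 3.2162
Cpu = (109.0 - 103.87)/(3*0.77732064) = 2.1999
Cpl = (103.87 - 94.0)/(3*0.77732064) = 4.2325
Cpk = min(Cpu, Cpl) = 2.1999

2.1999


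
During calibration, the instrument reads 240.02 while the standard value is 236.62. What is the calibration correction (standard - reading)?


Correction = standard - reading
= 236.62 - 240.02
= -3.4000

-3.4000


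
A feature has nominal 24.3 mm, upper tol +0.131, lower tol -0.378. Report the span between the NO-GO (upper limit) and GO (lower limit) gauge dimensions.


GO = nominal - lower_tol (smallest hole = maximum material condition)
GO = 24.3 - 0.378 = 23.922
NO-GO = nominal + upper_tol (largest hole = least material condition)
NO-GO = 24.3 + 0.131 = 24.431
spread = NO-GO - GO = 24.431 - 23.922 = 0.5090

0.5090


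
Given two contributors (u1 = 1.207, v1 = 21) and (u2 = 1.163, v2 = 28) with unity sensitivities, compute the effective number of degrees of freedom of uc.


uc = sqrt(u1^2 + u2^2) = sqrt(1.207^2 + 1.163^2) = 1.6761319
v_eff = uc^4 / (u1^4/v1 + u2^4/v2)
= 1.6761319^4 / (1.207^4/21 + 1.163^4/28)
= 7.8928303 / 0.16640434
v_eff = 47.4316

47.4316


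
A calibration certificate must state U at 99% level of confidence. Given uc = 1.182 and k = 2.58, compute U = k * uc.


U = k * uc
U = 2.58 * 1.182
U = 3.0496

3.0496


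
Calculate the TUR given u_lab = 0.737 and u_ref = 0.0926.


TUR = u_lab / u_ref
= 0.737 / 0.0926
= 7.9590

7.9590


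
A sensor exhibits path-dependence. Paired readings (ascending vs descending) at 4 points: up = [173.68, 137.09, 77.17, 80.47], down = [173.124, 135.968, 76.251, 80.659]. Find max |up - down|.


|173.68 - 173.124| = 0.5560
|137.09 - 135.968| = 1.1220
|77.17 - 76.251| = 0.9190
|80.47 - 80.659| = 0.1890
hysteresis = max(diffs) = 1.1220

1.1220


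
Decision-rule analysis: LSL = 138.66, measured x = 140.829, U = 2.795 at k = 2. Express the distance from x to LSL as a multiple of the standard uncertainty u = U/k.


u = U / k = 2.795 / 2 = 1.3975
margin = |LSL - x| = |138.66 - 140.829| = 2.169
z = margin / u = 2.169 / 1.3975
z = 1.5521

1.5521


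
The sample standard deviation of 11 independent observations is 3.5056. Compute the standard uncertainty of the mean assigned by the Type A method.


u_A = s / sqrt(n)
u_A = 3.5056 / sqrt(11)
u_A = 3.5056 / 3.3166248
u_A = 1.0570

1.0570


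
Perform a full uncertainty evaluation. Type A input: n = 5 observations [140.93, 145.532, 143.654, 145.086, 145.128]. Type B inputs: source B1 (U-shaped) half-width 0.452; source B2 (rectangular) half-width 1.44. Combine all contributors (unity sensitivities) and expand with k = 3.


mean = (140.93 + 145.532 + 143.654 + 145.086 + 145.128) / 5 = 144.066
s = sqrt(sum((x - mean)^2)/(n-1)) = 1.8921971
u_A = s / sqrt(n) = 1.8921971 / sqrt(5) = 0.84621627
u_B1 = 0.452 / sqrt(2) = 0.31961227
u_B2 = 1.44 / sqrt(3) = 0.83138439
uc = sqrt(0.84621627^2 + 0.31961227^2 + 0.83138439^2) = 1.2285902
U = k * uc = 3 * 1.2285902
U = 3.6858

3.6858


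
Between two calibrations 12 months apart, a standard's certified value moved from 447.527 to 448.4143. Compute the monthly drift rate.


rate = (v2 - v1) / months
= (448.4143 - 447.527) / 12
= 0.8873 / 12
= 0.0739

0.0739


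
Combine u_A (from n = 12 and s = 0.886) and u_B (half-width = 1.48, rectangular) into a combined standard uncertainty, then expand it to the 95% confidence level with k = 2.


u_A = s / sqrt(n) = 0.886 / sqrt(12) = 0.25576617
u_B = half_width / sqrt(3) = 1.48 / sqrt(3) = 0.8544784
uc = sqrt(u_A^2 + u_B^2) = sqrt(0.25576617^2 + 0.8544784^2) = 0.89193591
U = k * uc = 2 * 0.89193591
U = 1.7839

1.7839


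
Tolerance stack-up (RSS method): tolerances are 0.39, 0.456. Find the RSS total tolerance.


RSS = sqrt(0.39^2 + 0.456^2)
= sqrt(0.360036)
= 0.6000

0.6000


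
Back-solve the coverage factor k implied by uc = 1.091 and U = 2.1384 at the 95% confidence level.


k = U / uc
k = 2.1384 / 1.091
k = 1.96

1.96


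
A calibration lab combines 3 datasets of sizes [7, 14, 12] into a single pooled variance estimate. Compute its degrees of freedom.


nu = sum_i (n_i - 1)
nu = ((7 - 1) + (14 - 1) + (12 - 1))
nu = 6 + 13 + 11
nu = 30

30


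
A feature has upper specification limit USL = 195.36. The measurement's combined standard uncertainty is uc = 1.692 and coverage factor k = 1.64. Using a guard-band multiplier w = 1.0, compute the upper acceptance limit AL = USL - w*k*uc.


U = k * uc = 1.64 * 1.692 = 2.77488
guard band g = w * U = 1.0 * 2.77488 = 2.77488
AL = USL - g = 195.36 - 2.77488
AL = 192.5851

192.5851


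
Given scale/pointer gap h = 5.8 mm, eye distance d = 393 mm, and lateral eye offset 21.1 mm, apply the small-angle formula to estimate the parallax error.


error = h * offset / d
= 5.8 * 21.1 / 393
= 0.3114

0.3114


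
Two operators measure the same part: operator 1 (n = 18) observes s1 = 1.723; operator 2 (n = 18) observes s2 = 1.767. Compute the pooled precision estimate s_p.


s_p = sqrt(((n1-1)*s1^2 + (n2-1)*s2^2) / (n1+n2-2))
numerator = (18-1)*1.723^2 + (18-1)*1.767^2 = 50.468393 + 53.078913 = 103.54731
denominator = 18 + 18 - 2 = 34
s_p^2 = 103.54731 / 34 = 3.0455091
s_p = sqrt(3.0455091) = 1.7451

1.7451


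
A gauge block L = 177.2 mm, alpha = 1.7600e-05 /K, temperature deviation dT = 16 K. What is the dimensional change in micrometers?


dL = L * alpha * dT
= 177.2 * 1.7600e-05 * 16
= 0.0498995 mm
dL_um = 0.0498995 * 1000 = 49.8995 um

49.8995


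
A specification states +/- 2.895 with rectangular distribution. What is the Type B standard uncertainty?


u_B = half_width / sqrt(3)
u_B = 2.895 / 1.7320508
u_B = 1.6714

1.6714


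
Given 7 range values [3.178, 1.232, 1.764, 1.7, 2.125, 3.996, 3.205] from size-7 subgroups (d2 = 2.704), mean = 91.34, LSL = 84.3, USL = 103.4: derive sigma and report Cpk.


R_bar = (3.178 + 1.232 + 1.764 + 1.7 + 2.125 + 3.996 + 3.205) / 7 = 2.4571429
sigma = R_bar / d2 = 2.4571429 / 2.704 = 0.90870669
Cp = (USL - LSL)/(6*sigma) = (103.4 - 84.3)/(6*0.90870669) = 3.5031
Cpu = (103.4 - 91.34)/(3*0.90870669) = 4.4239
Cpl = (91.34 - 84.3)/(3*0.90870669) = 2.5824
Cpk = min(Cpu, Cpl) = 2.5824

2.5824


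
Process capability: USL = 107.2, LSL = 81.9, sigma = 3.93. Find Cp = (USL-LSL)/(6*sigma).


Cp = (USL - LSL) / (6 * sigma)
= (107.2 - 81.9) / (6 * 3.93)
= 25.3000 / 23.5800
= 1.0729

1.0729


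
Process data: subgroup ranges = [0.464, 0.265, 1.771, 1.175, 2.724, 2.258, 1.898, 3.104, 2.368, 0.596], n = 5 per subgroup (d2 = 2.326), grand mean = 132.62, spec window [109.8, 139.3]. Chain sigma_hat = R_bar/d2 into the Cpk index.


R_bar = (0.464 + 0.265 + 1.771 + 1.175 + 2.724 + 2.258 + 1.898 + 3.104 + 2.368 + 0.596) / 10 = 1.6623
sigma = R_bar / d2 = 1.6623 / 2.326 = 0.71466036
Cp = (USL - LSL)/(6*sigma) = (139.3 - 109.8)/(6*0.71466036) = 6.8797
Cpu = (139.3 - 132.62)/(3*0.71466036) = 3.1157
Cpl = (132.62 - 109.8)/(3*0.71466036) = 10.6438
Cpk = min(Cpu, Cpl) = 3.1157

3.1157


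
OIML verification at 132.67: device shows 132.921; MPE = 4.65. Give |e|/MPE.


e = indication - reference = 132.921 - 132.67 = 0.2510
|e| = 0.2510
ratio = |e| / MPE = 0.2510 / 4.65
ratio = 0.0540

0.0540


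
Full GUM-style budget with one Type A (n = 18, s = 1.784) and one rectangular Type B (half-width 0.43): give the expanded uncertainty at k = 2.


u_A = s / sqrt(n) = 1.784 / sqrt(18) = 0.42049283
u_B = half_width / sqrt(3) = 0.43 / sqrt(3) = 0.24826062
uc = sqrt(u_A^2 + u_B^2) = sqrt(0.42049283^2 + 0.24826062^2) = 0.48831092
U = k * uc = 2 * 0.48831092
U = 0.9766

0.9766


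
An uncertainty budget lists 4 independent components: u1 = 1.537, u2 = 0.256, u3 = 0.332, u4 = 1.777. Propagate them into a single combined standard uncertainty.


uc = sqrt(1.537^2 + 0.256^2 + 0.332^2 + 1.777^2)
uc = sqrt(5.695858)
uc = 2.3866

2.3866


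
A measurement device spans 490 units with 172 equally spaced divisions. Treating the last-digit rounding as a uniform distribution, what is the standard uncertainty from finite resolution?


resolution = range / divisions
resolution = 490 / 172 = 2.8488372
u_res = resolution / (2*sqrt(3))
u_res = 2.8488372 / 3.4641016
u_res = 0.8224

0.8224


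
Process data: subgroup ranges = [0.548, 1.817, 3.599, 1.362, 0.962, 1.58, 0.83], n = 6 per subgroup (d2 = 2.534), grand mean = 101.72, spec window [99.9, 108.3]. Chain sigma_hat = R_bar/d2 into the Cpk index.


R_bar = (0.548 + 1.817 + 3.599 + 1.362 + 0.962 + 1.58 + 0.83) / 7 = 1.5282857
sigma = R_bar / d2 = 1.5282857 / 2.534 = 0.60311196
Cp = (USL - LSL)/(6*sigma) = (108.3 - 99.9)/(6*0.60311196) = 2.3213
Cpu = (108.3 - 101.72)/(3*0.60311196) = 3.6367
Cpl = (101.72 - 99.9)/(3*0.60311196) = 1.0059
Cpk = min(Cpu, Cpl) = 1.0059

1.0059


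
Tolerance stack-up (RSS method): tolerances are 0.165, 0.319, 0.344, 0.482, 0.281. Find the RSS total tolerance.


RSS = sqrt(0.165^2 + 0.319^2 + 0.344^2 + 0.482^2 + 0.281^2)
= sqrt(0.558607)
= 0.7474

0.7474


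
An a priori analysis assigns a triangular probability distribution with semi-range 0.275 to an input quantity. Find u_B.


u_B = half_width / sqrt(6)
u_B = 0.275 / 2.4494897
u_B = 0.1123

0.1123


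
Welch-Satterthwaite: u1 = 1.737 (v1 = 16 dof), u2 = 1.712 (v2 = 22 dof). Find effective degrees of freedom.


uc = sqrt(u1^2 + u2^2) = sqrt(1.737^2 + 1.712^2) = 2.4388754
v_eff = uc^4 / (u1^4/v1 + u2^4/v2)
= 2.4388754^4 / (1.737^4/16 + 1.712^4/22)
= 35.380051 / 0.95943101
v_eff = 36.8761

36.8761


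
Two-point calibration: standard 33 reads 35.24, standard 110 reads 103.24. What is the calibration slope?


slope = (y2 - y1) / (x2 - x1)
= (103.24 - 35.24) / (110 - 33)
= 68.0000 / 77
= 0.8831

0.8831


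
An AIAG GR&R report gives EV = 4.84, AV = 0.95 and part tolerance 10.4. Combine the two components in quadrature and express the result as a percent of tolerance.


GRR = sqrt(EV^2 + AV^2) = sqrt(4.84^2 + 0.95^2) = 4.9323524
%GRR = GRR / tol * 100 = 4.9323524 / 10.4 * 100
%GRR = 47.4265

47.4265


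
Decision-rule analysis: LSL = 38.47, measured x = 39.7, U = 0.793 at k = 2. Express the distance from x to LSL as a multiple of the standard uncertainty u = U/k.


u = U / k = 0.793 / 2 = 0.3965
margin = |LSL - x| = |38.47 - 39.7| = 1.23
z = margin / u = 1.23 / 0.3965
z = 3.1021

3.1021


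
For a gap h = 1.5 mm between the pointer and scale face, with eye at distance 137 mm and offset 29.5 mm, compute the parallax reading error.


error = h * offset / d
= 1.5 * 29.5 / 137
= 0.3230

0.3230


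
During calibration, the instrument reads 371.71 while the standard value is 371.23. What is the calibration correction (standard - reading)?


Correction = standard - reading
= 371.23 - 371.71
= -0.4800

-0.4800


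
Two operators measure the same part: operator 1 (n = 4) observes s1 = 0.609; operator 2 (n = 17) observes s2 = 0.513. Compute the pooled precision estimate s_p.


s_p = sqrt(((n1-1)*s1^2 + (n2-1)*s2^2) / (n1+n2-2))
numerator = (4-1)*0.609^2 + (17-1)*0.513^2 = 1.112643 + 4.210704 = 5.323347
denominator = 4 + 17 - 2 = 19
s_p^2 = 5.323347 / 19 = 0.28017616
s_p = sqrt(0.28017616) = 0.5293

0.5293


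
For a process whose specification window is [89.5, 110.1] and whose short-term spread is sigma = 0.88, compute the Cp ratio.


Cp = (USL - LSL) / (6 * sigma)
= (110.1 - 89.5) / (6 * 0.88)
= 20.6000 / 5.2800
= 3.9015

3.9015


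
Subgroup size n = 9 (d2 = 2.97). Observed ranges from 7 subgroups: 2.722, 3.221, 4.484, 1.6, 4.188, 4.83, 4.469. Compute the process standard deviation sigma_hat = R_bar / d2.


R_bar = (2.722 + 3.221 + 4.484 + 1.6 + 4.188 + 4.83 + 4.469) / 7
R_bar = 25.514 / 7 = 3.6448571
sigma_hat = R_bar / d2 = 3.6448571 / 2.97 = 1.2272

1.2272


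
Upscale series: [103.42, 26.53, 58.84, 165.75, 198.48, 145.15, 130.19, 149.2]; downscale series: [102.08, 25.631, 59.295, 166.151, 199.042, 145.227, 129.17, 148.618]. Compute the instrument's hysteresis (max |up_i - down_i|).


|103.42 - 102.08| = 1.3400
|26.53 - 25.631| = 0.8990
|58.84 - 59.295| = 0.4550
|165.75 - 166.151| = 0.4010
|198.48 - 199.042| = 0.5620
|145.15 - 145.227| = 0.0770
|130.19 - 129.17| = 1.0200
|149.2 - 148.618| = 0.5820
hysteresis = max(diffs) = 1.3400

1.3400


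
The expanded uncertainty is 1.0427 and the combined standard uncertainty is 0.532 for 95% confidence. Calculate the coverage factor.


k = U / uc
k = 1.0427 / 0.532
k = 1.96

1.96


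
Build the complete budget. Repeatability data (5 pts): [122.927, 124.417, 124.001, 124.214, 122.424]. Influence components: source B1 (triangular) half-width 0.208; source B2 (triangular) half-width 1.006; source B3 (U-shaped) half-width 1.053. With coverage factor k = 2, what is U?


mean = (122.927 + 124.417 + 124.001 + 124.214 + 122.424) / 5 = 123.5966
s = sqrt(sum((x - mean)^2)/(n-1)) = 0.87194226
u_A = s / sqrt(n) = 0.87194226 / sqrt(5) = 0.38994443
u_B1 = 0.208 / sqrt(6) = 0.084915644
u_B2 = 1.006 / sqrt(6) = 0.41069778
u_B3 = 1.053 / sqrt(2) = 0.74458344
uc = sqrt(0.38994443^2 + 0.084915644^2 + 0.41069778^2 + 0.74458344^2) = 0.93933194
U = k * uc = 2 * 0.93933194
U = 1.8787

1.8787


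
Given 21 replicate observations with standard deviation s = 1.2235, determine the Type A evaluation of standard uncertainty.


u_A = s / sqrt(n)
u_A = 1.2235 / sqrt(21)
u_A = 1.2235 / 4.5825757
u_A = 0.2670

0.2670


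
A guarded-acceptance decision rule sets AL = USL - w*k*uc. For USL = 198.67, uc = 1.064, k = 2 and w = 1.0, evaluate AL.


U = k * uc = 2 * 1.064 = 2.128
guard band g = w * U = 1.0 * 2.128 = 2.128
AL = USL - g = 198.67 - 2.128
AL = 196.5420

196.5420


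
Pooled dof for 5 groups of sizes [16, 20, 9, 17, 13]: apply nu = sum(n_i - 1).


nu = sum_i (n_i - 1)
nu = ((16 - 1) + (20 - 1) + (9 - 1) + (17 - 1) + (13 - 1))
nu = 15 + 19 + 8 + 16 + 12
nu = 70

70


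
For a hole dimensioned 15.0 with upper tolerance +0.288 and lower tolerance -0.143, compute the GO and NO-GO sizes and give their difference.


GO = nominal - lower_tol (smallest hole = maximum material condition)
GO = 15.0 - 0.143 = 14.857
NO-GO = nominal + upper_tol (largest hole = least material condition)
NO-GO = 15.0 + 0.288 = 15.288
spread = NO-GO - GO = 15.288 - 14.857 = 0.4310

0.4310


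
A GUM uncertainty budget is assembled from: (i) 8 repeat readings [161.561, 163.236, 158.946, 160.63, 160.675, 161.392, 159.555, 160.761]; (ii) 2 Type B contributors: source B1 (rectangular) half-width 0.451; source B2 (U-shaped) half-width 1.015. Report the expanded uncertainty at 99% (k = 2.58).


mean = (161.561 + 163.236 + 158.946 + 160.63 + 160.675 + 161.392 + 159.555 + 160.761) / 8 = 160.8445
s = sqrt(sum((x - mean)^2)/(n-1)) = 1.3028116
u_A = s / sqrt(n) = 1.3028116 / sqrt(8) = 0.46061346
u_B1 = 0.451 / sqrt(3) = 0.26038497
u_B2 = 1.015 / sqrt(2) = 0.71771338
uc = sqrt(0.46061346^2 + 0.26038497^2 + 0.71771338^2) = 0.89167123
U = k * uc = 2.58 * 0.89167123
U = 2.3005

2.3005


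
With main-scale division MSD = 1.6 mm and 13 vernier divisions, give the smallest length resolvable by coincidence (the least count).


LC = MSD / n_div
= 1.6 / 13
= 0.1231

0.1231


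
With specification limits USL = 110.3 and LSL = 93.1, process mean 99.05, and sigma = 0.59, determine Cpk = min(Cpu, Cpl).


Cpu = (USL - mean) / (3*sigma) = (110.3 - 99.05) / (3*0.59) = 6.3559
Cpl = (mean - LSL) / (3*sigma) = (99.05 - 93.1) / (3*0.59) = 3.3616
Cpk = min(Cpu, Cpl) = 3.3616

3.3616


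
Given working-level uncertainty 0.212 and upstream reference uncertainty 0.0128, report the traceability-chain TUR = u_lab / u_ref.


TUR = u_lab / u_ref
= 0.212 / 0.0128
= 16.5625

16.5625


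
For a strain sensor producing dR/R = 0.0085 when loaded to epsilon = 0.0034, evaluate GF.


GF = (dR/R) / epsilon
= 0.0085 / 0.0034
= 2.5000

2.5000


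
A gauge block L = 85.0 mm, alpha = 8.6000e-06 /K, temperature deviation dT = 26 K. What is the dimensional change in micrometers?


dL = L * alpha * dT
= 85.0 * 8.6000e-06 * 26
= 0.0190060 mm
dL_um = 0.0190060 * 1000 = 19.0060 um

19.0060


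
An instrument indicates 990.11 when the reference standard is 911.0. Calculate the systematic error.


Systematic error = measured - true
= 990.11 - 911.0
= 79.1100

79.1100


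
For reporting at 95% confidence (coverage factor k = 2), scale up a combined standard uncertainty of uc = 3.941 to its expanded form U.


U = k * uc
U = 2 * 3.941
U = 7.8820

7.8820


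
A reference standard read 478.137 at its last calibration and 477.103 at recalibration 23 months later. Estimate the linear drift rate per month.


rate = (v2 - v1) / months
= (477.103 - 478.137) / 23
= -1.0340 / 23
= -0.0450

-0.0450


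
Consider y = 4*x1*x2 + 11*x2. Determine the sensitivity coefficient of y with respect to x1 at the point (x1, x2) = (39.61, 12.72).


y = 4*x1*x2 + 11*x2
dy/dx1 = 4*x2
Evaluate at x2 = 12.72: c1 = 4 * 12.72
c1 = 50.8800

50.8800


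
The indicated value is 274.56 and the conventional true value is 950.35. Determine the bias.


Systematic error = measured - true
= 274.56 - 950.35
= -675.7900

-675.7900


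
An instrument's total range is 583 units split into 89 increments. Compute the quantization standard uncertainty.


resolution = range / divisions
resolution = 583 / 89 = 6.5505618
u_res = resolution / (2*sqrt(3))
u_res = 6.5505618 / 3.4641016
u_res = 1.8910

1.8910


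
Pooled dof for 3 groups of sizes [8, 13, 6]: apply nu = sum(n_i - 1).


nu = sum_i (n_i - 1)
nu = ((8 - 1) + (13 - 1) + (6 - 1))
nu = 7 + 12 + 5
nu = 24

24


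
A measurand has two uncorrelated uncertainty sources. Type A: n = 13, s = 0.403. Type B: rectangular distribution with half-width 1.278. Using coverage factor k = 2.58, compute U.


u_A = s / sqrt(n) = 0.403 / sqrt(13) = 0.11177209
u_B = half_width / sqrt(3) = 1.278 / sqrt(3) = 0.73785364
uc = sqrt(u_A^2 + u_B^2) = sqrt(0.11177209^2 + 0.73785364^2) = 0.74627139
U = k * uc = 2.58 * 0.74627139
U = 1.9254

1.9254


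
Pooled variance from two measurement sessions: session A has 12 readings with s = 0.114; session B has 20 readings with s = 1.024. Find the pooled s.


s_p = sqrt(((n1-1)*s1^2 + (n2-1)*s2^2) / (n1+n2-2))
numerator = (12-1)*0.114^2 + (20-1)*1.024^2 = 0.142956 + 19.922944 = 20.0659
denominator = 12 + 20 - 2 = 30
s_p^2 = 20.0659 / 30 = 0.66886333
s_p = sqrt(0.66886333) = 0.8178

0.8178


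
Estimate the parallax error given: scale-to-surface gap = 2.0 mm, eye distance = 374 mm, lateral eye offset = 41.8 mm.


error = h * offset / d
= 2.0 * 41.8 / 374
= 0.2235

0.2235


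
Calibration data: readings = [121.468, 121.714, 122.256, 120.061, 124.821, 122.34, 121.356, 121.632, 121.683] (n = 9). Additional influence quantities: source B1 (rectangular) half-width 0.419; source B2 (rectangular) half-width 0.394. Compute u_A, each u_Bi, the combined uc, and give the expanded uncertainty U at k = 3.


mean = (121.468 + 121.714 + 122.256 + 120.061 + 124.821 + 122.34 + 121.356 + 121.632 + 121.683) / 9 = 121.9256667
s = sqrt(sum((x - mean)^2)/(n-1)) = 1.2681008
u_A = s / sqrt(n) = 1.2681008 / sqrt(9) = 0.42270027
u_B1 = 0.419 / sqrt(3) = 0.24190976
u_B2 = 0.394 / sqrt(3) = 0.22747601
uc = sqrt(0.42270027^2 + 0.24190976^2 + 0.22747601^2) = 0.5375325
U = k * uc = 3 * 0.5375325
U = 1.6126

1.6126


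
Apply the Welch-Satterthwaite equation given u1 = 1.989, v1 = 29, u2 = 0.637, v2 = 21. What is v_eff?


uc = sqrt(u1^2 + u2^2) = sqrt(1.989^2 + 0.637^2) = 2.0885138
v_eff = uc^4 / (u1^4/v1 + u2^4/v2)
= 2.0885138^4 / (1.989^4/29 + 0.637^4/21)
= 19.026083 / 0.54752638
v_eff = 34.7492

34.7492


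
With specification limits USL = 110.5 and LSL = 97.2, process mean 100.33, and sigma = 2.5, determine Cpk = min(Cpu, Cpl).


Cpu = (USL - mean) / (3*sigma) = (110.5 - 100.33) / (3*2.5) = 1.3560
Cpl = (mean - LSL) / (3*sigma) = (100.33 - 97.2) / (3*2.5) = 0.4173
Cpk = min(Cpu, Cpl) = 0.4173

0.4173


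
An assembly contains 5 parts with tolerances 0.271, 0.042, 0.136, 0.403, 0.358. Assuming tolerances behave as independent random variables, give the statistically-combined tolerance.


RSS = sqrt(0.271^2 + 0.042^2 + 0.136^2 + 0.403^2 + 0.358^2)
= sqrt(0.384274)
= 0.6199

0.6199


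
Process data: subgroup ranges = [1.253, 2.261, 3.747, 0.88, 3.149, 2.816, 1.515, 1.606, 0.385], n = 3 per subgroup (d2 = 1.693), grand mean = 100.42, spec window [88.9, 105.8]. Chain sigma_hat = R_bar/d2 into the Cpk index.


R_bar = (1.253 + 2.261 + 3.747 + 0.88 + 3.149 + 2.816 + 1.515 + 1.606 + 0.385) / 9 = 1.9568889
sigma = R_bar / d2 = 1.9568889 / 1.693 = 1.1558706
Cp = (USL - LSL)/(6*sigma) = (105.8 - 88.9)/(6*1.1558706) = 2.4368
Cpu = (105.8 - 100.42)/(3*1.1558706) = 1.5515
Cpl = (100.42 - 88.9)/(3*1.1558706) = 3.3222
Cpk = min(Cpu, Cpl) = 1.5515

1.5515


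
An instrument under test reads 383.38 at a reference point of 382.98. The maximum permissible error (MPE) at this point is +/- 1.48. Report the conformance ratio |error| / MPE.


e = indication - reference = 383.38 - 382.98 = 0.4000
|e| = 0.4000
ratio = |e| / MPE = 0.4000 / 1.48
ratio = 0.2703

0.2703


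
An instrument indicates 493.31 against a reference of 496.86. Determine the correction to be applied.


Correction = standard - reading
= 496.86 - 493.31
= 3.5500

3.5500


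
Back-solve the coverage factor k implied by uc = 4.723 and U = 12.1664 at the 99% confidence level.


k = U / uc
k = 12.1664 / 4.723
k = 2.576

2.576


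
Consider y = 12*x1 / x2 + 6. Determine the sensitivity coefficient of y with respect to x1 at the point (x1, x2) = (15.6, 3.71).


y = 12*x1 / x2 + 6
dy/dx1 = 12/x2
Evaluate at x2 = 3.71: c1 = 12 / 3.71
c1 = 3.2345

3.2345


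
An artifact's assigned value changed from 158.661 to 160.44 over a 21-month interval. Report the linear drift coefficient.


rate = (v2 - v1) / months
= (160.44 - 158.661) / 21
= 1.7790 / 21
= 0.0847

0.0847


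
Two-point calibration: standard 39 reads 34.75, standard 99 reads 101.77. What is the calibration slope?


slope = (y2 - y1) / (x2 - x1)
= (101.77 - 34.75) / (99 - 39)
= 67.0200 / 60
= 1.1170

1.1170


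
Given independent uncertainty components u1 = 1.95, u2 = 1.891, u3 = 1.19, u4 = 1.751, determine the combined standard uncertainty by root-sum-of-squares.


uc = sqrt(1.95^2 + 1.891^2 + 1.19^2 + 1.751^2)
uc = sqrt(11.860482)
uc = 3.4439

3.4439


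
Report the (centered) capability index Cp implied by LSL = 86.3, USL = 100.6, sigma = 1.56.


Cp = (USL - LSL) / (6 * sigma)
= (100.6 - 86.3) / (6 * 1.56)
= 14.3000 / 9.3600
= 1.5278

1.5278


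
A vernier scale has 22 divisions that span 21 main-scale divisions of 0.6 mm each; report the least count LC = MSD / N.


LC = MSD / n_div
= 0.6 / 22
= 0.0273

0.0273


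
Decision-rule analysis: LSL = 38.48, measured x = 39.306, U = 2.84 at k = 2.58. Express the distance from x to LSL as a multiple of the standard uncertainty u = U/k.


u = U / k = 2.84 / 2.58 = 1.1007752
margin = |LSL - x| = |38.48 - 39.306| = 0.826
z = margin / u = 0.826 / 1.1007752
z = 0.7504

0.7504


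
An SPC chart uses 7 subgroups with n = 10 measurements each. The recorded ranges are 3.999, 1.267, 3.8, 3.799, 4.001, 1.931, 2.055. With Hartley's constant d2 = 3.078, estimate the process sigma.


R_bar = (3.999 + 1.267 + 3.8 + 3.799 + 4.001 + 1.931 + 2.055) / 7
R_bar = 20.852 / 7 = 2.9788571
sigma_hat = R_bar / d2 = 2.9788571 / 3.078 = 0.9678

0.9678


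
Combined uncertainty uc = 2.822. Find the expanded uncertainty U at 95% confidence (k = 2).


U = k * uc
U = 2 * 2.822
U = 5.6440

5.6440


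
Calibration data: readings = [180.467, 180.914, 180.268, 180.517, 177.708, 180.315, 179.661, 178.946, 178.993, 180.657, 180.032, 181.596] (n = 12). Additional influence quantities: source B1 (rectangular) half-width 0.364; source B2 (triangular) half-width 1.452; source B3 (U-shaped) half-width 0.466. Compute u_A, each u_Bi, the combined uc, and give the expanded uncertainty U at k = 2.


mean = (180.467 + 180.914 + 180.268 + 180.517 + 177.708 + 180.315 + 179.661 + 178.946 + 178.993 + 180.657 + 180.032 + 181.596) / 12 = 180.0061667
s = sqrt(sum((x - mean)^2)/(n-1)) = 1.0429157
u_A = s / sqrt(n) = 1.0429157 / sqrt(12) = 0.30106383
u_B1 = 0.364 / sqrt(3) = 0.2101555
u_B2 = 1.452 / sqrt(6) = 0.59277652
u_B3 = 0.466 / sqrt(2) = 0.32951176
uc = sqrt(0.30106383^2 + 0.2101555^2 + 0.59277652^2 + 0.32951176^2) = 0.77121123
U = k * uc = 2 * 0.77121123
U = 1.5424

1.5424


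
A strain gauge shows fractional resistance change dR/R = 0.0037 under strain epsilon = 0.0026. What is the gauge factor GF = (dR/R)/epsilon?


GF = (dR/R) / epsilon
= 0.0037 / 0.0026
= 1.4231

1.4231


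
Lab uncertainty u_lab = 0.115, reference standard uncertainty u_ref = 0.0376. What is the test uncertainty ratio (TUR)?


TUR = u_lab / u_ref
= 0.115 / 0.0376
= 3.0585

3.0585


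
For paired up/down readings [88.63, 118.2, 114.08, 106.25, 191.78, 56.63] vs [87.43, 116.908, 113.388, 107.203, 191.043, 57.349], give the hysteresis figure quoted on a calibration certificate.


|88.63 - 87.43| = 1.2000
|118.2 - 116.908| = 1.2920
|114.08 - 113.388| = 0.6920
|106.25 - 107.203| = 0.9530
|191.78 - 191.043| = 0.7370
|56.63 - 57.349| = 0.7190
hysteresis = max(diffs) = 1.2920

1.2920


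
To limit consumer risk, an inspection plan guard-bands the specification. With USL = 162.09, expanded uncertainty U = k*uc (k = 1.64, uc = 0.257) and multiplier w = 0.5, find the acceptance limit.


U = k * uc = 1.64 * 0.257 = 0.42148
guard band g = w * U = 0.5 * 0.42148 = 0.21074
AL = USL - g = 162.09 - 0.21074
AL = 161.8793

161.8793


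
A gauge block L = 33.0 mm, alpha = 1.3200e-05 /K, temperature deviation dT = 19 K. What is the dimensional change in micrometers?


dL = L * alpha * dT
= 33.0 * 1.3200e-05 * 19
= 0.0082764 mm
dL_um = 0.0082764 * 1000 = 8.2764 um

8.2764


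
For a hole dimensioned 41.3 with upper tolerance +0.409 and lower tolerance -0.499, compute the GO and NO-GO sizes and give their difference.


GO = nominal - lower_tol (smallest hole = maximum material condition)
GO = 41.3 - 0.499 = 40.801
NO-GO = nominal + upper_tol (largest hole = least material condition)
NO-GO = 41.3 + 0.409 = 41.709
spread = NO-GO - GO = 41.709 - 40.801 = 0.9080

0.9080


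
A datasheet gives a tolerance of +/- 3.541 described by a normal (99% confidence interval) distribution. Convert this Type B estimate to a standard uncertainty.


u_B = half_width / 2.576
u_B = 3.541 / 2.576
u_B = 1.3746

1.3746


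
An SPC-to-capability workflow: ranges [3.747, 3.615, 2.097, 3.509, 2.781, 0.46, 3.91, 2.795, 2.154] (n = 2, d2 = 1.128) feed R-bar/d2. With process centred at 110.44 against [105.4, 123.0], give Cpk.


R_bar = (3.747 + 3.615 + 2.097 + 3.509 + 2.781 + 0.46 + 3.91 + 2.795 + 2.154) / 9 = 2.7853333
sigma = R_bar / d2 = 2.7853333 / 1.128 = 2.4692671
Cp = (USL - LSL)/(6*sigma) = (123.0 - 105.4)/(6*2.4692671) = 1.1879
Cpu = (123.0 - 110.44)/(3*2.4692671) = 1.6955
Cpl = (110.44 - 105.4)/(3*2.4692671) = 0.6804
Cpk = min(Cpu, Cpl) = 0.6804

0.6804


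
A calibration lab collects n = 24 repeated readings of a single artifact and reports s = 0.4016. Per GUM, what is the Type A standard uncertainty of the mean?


u_A = s / sqrt(n)
u_A = 0.4016 / sqrt(24)
u_A = 0.4016 / 4.8989795
u_A = 0.0820

0.0820


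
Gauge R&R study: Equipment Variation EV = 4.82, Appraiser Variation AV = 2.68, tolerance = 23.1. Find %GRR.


GRR = sqrt(EV^2 + AV^2) = sqrt(4.82^2 + 2.68^2) = 5.5149615
%GRR = GRR / tol * 100 = 5.5149615 / 23.1 * 100
%GRR = 23.8743

23.8743


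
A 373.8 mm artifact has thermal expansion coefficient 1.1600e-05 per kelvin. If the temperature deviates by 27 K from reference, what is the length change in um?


dL = L * alpha * dT
= 373.8 * 1.1600e-05 * 27
= 0.1170742 mm
dL_um = 0.1170742 * 1000 = 117.0742 um

117.0742


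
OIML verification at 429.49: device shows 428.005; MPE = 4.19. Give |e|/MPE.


e = indication - reference = 428.005 - 429.49 = -1.4850
|e| = 1.4850
ratio = |e| / MPE = 1.4850 / 4.19
ratio = 0.3544

0.3544


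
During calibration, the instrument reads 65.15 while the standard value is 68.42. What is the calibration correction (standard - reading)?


Correction = standard - reading
= 68.42 - 65.15
= 3.2700

3.2700


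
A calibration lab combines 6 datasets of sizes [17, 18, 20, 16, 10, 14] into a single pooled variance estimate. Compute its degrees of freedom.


nu = sum_i (n_i - 1)
nu = ((17 - 1) + (18 - 1) + (20 - 1) + (16 - 1) + (10 - 1) + (14 - 1))
nu = 16 + 17 + 19 + 15 + 9 + 13
nu = 89

89


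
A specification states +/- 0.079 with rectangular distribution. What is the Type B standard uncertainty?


u_B = half_width / sqrt(3)
u_B = 0.079 / 1.7320508
u_B = 0.0456

0.0456


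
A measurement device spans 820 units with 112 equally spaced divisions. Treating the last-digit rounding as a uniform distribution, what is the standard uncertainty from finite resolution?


resolution = range / divisions
resolution = 820 / 112 = 7.3214286
u_res = resolution / (2*sqrt(3))
u_res = 7.3214286 / 3.4641016
u_res = 2.1135

2.1135


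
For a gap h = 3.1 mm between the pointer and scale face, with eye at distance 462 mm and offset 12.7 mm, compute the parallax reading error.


error = h * offset / d
= 3.1 * 12.7 / 462
= 0.0852

0.0852


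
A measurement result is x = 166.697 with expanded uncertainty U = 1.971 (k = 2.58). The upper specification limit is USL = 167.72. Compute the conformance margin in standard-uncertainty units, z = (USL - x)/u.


u = U / k = 1.971 / 2.58 = 0.76395349
margin = |USL - x| = |167.72 - 166.697| = 1.023
z = margin / u = 1.023 / 0.76395349
z = 1.3391

1.3391


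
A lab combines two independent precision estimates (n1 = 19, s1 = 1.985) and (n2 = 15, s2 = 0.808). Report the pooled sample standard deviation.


s_p = sqrt(((n1-1)*s1^2 + (n2-1)*s2^2) / (n1+n2-2))
numerator = (19-1)*1.985^2 + (15-1)*0.808^2 = 70.92405 + 9.140096 = 80.064146
denominator = 19 + 15 - 2 = 32
s_p^2 = 80.064146 / 32 = 2.5020046
s_p = sqrt(2.5020046) = 1.5818

1.5818
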